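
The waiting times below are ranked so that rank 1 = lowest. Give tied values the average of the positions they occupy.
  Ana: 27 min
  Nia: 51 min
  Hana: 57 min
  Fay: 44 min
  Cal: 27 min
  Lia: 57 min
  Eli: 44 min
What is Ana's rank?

Sorted (ascending): 27, 27, 44, 44, 51, 57, 57
The 2 values of 27 occupy positions 1–2 → average rank (1+2)/2 = 1.5.
The 2 values of 44 occupy positions 3–4 → average rank (3+4)/2 = 3.5.
The 2 values of 57 occupy positions 6–7 → average rank (6+7)/2 = 6.5.
Ana has value 27 min → rank 1.5.

1.5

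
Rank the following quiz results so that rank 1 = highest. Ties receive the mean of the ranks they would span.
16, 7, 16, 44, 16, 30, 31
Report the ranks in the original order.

5, 7, 5, 1, 5, 3, 2

Sorted (descending): 44, 31, 30, 16, 16, 16, 7
The 3 values of 16 occupy positions 4–6 → average rank 5.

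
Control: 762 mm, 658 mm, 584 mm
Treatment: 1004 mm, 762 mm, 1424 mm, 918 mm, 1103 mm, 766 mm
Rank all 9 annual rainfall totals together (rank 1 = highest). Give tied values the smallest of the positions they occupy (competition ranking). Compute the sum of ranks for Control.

Sorted (descending): 1424, 1103, 1004, 918, 766, 762, 762, 658, 584
The 2 values of 762 occupy positions 6–7 → each gets rank 6.
Control values → pooled ranks: 762→6, 658→8, 584→9
Rank sum = 6 + 8 + 9 = 23

23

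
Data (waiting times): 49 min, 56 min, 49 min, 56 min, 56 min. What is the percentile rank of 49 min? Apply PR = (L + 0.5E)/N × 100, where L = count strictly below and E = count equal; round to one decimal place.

20.0

N = 5.
Strictly below 49: 0. Equal to 49: 2.
PR = (0 + 0.5·2)/5 × 100 = 20.0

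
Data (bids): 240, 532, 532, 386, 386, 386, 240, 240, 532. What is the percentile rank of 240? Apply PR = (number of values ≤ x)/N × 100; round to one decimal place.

N = 9.
Strictly below 240: 0. Equal to 240: 3.
PR = 3/9 × 100 = 33.3

33.3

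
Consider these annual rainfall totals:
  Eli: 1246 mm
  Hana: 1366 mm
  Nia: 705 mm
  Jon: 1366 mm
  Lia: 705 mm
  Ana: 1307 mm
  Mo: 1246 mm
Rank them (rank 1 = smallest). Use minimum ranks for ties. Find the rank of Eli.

3

Sorted (ascending): 705, 705, 1246, 1246, 1307, 1366, 1366
The 2 values of 705 occupy positions 1–2 → each gets rank 1.
The 2 values of 1246 occupy positions 3–4 → each gets rank 3.
The 2 values of 1366 occupy positions 6–7 → each gets rank 6.
Eli has value 1246 mm → rank 3.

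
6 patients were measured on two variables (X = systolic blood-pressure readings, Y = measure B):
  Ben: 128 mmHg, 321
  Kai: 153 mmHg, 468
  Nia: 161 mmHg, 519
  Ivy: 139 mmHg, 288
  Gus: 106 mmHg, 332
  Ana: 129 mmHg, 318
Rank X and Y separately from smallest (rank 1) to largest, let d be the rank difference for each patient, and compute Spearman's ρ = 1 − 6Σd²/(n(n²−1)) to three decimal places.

0.429

Ranks of variable 1: 2, 5, 6, 4, 1, 3
Ranks of variable 2: 3, 5, 6, 1, 4, 2
d = r₁ − r₂: -1, 0, 0, 3, -3, 1
d²: 1, 0, 0, 9, 9, 1; Σd² = 20
ρ = 1 − 6·20/(6·35) = 1 − 120/210 = 0.429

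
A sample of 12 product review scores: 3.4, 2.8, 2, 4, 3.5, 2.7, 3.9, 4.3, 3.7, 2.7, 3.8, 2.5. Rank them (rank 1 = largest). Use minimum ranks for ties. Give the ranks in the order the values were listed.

7, 8, 12, 2, 6, 9, 3, 1, 5, 9, 4, 11

Sorted (descending): 4.3, 4, 3.9, 3.8, 3.7, 3.5, 3.4, 2.8, 2.7, 2.7, 2.5, 2
The 2 values of 2.7 occupy positions 9–10 → each gets rank 9.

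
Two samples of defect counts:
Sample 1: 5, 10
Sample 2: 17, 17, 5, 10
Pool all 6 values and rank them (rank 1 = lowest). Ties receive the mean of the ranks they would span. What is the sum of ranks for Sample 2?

16

Sorted (ascending): 5, 5, 10, 10, 17, 17
The 2 values of 5 occupy positions 1–2 → average rank (1+2)/2 = 1.5.
The 2 values of 10 occupy positions 3–4 → average rank (3+4)/2 = 3.5.
The 2 values of 17 occupy positions 5–6 → average rank (5+6)/2 = 5.5.
Sample 2 values → pooled ranks: 17→5.5, 17→5.5, 5→1.5, 10→3.5
Rank sum = 5.5 + 5.5 + 1.5 + 3.5 = 16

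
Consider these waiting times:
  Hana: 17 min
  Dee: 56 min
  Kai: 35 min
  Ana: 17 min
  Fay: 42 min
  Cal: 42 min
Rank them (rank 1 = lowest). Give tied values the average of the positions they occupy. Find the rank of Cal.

Sorted (ascending): 17, 17, 35, 42, 42, 56
The 2 values of 17 occupy positions 1–2 → average rank (1+2)/2 = 1.5.
The 2 values of 42 occupy positions 4–5 → average rank (4+5)/2 = 4.5.
Cal has value 42 min → rank 4.5.

4.5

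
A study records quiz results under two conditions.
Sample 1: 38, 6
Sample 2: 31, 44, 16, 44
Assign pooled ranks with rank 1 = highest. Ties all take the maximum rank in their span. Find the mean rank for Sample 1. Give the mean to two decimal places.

4.50

Sorted (descending): 44, 44, 38, 31, 16, 6
The 2 values of 44 occupy positions 1–2 → each gets rank 2.
Sample 1 values → pooled ranks: 38→3, 6→6
Mean rank = (3 + 6) / 2 = 4.50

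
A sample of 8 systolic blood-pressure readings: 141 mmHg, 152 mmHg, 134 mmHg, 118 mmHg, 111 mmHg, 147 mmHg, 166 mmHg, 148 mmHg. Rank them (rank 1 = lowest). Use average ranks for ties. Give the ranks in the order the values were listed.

4, 7, 3, 2, 1, 5, 8, 6

Sorted (ascending): 111, 118, 134, 141, 147, 148, 152, 166
No ties — each value takes its position as its rank.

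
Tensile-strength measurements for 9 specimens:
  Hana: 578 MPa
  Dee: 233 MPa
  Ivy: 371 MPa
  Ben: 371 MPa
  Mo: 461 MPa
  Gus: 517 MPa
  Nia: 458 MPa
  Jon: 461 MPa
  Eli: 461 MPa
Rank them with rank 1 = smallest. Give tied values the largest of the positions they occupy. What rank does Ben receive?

Sorted (ascending): 233, 371, 371, 458, 461, 461, 461, 517, 578
The 2 values of 371 occupy positions 2–3 → each gets rank 3.
The 3 values of 461 occupy positions 5–7 → each gets rank 7.
Ben has value 371 MPa → rank 3.

3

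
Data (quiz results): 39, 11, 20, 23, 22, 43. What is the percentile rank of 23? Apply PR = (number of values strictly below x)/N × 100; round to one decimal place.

N = 6.
Strictly below 23: 3. Equal to 23: 1.
PR = 3/6 × 100 = 50.0

50.0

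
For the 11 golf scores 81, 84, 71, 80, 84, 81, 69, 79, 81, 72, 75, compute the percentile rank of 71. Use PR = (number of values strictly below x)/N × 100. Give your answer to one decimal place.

9.1

N = 11.
Strictly below 71: 1. Equal to 71: 1.
PR = 1/11 × 100 = 9.1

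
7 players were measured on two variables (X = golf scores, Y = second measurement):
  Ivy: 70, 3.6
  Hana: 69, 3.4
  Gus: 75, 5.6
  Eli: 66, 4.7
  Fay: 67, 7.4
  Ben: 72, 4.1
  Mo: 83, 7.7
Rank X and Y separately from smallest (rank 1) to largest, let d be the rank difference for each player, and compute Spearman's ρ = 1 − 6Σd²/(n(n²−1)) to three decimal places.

Ranks of variable 1: 4, 3, 6, 1, 2, 5, 7
Ranks of variable 2: 2, 1, 5, 4, 6, 3, 7
d = r₁ − r₂: 2, 2, 1, -3, -4, 2, 0
d²: 4, 4, 1, 9, 16, 4, 0; Σd² = 38
ρ = 1 − 6·38/(7·48) = 1 − 228/336 = 0.321

0.321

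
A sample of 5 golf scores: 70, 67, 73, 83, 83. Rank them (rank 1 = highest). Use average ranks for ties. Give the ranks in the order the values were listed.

4, 5, 3, 1.5, 1.5

Sorted (descending): 83, 83, 73, 70, 67
The 2 values of 83 occupy positions 1–2 → average rank (1+2)/2 = 1.5.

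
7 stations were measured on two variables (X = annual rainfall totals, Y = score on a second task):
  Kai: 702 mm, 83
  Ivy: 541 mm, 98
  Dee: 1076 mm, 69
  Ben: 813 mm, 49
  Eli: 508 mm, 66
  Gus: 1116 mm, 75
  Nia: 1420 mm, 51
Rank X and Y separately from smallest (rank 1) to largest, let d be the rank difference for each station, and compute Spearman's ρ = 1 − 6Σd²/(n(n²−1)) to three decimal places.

Ranks of variable 1: 3, 2, 5, 4, 1, 6, 7
Ranks of variable 2: 6, 7, 4, 1, 3, 5, 2
d = r₁ − r₂: -3, -5, 1, 3, -2, 1, 5
d²: 9, 25, 1, 9, 4, 1, 25; Σd² = 74
ρ = 1 − 6·74/(7·48) = 1 − 444/336 = -0.321

-0.321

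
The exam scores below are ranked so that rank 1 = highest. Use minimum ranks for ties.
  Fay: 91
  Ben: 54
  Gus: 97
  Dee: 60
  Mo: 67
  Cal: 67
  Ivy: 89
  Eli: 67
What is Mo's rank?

4

Sorted (descending): 97, 91, 89, 67, 67, 67, 60, 54
The 3 values of 67 occupy positions 4–6 → each gets rank 4.
Mo has value 67 → rank 4.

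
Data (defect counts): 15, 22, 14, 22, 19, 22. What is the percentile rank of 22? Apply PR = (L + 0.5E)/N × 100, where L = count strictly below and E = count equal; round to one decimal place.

N = 6.
Strictly below 22: 3. Equal to 22: 3.
PR = (3 + 0.5·3)/6 × 100 = 75.0

75.0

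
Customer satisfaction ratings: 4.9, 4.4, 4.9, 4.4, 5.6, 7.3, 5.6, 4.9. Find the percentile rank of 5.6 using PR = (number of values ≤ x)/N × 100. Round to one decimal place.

N = 8.
Strictly below 5.6: 5. Equal to 5.6: 2.
PR = 7/8 × 100 = 87.5

87.5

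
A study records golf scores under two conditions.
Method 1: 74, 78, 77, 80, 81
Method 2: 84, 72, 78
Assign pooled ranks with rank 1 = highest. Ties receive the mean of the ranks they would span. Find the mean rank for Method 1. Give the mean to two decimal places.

4.50

Sorted (descending): 84, 81, 80, 78, 78, 77, 74, 72
The 2 values of 78 occupy positions 4–5 → average rank (4+5)/2 = 4.5.
Method 1 values → pooled ranks: 74→7, 78→4.5, 77→6, 80→3, 81→2
Mean rank = (7 + 4.5 + 6 + 3 + 2) / 5 = 4.50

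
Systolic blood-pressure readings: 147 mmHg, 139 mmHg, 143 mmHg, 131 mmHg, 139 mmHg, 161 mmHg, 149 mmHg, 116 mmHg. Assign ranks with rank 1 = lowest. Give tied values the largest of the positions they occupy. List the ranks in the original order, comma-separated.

Sorted (ascending): 116, 131, 139, 139, 143, 147, 149, 161
The 2 values of 139 occupy positions 3–4 → each gets rank 4.

6, 4, 5, 2, 4, 8, 7, 1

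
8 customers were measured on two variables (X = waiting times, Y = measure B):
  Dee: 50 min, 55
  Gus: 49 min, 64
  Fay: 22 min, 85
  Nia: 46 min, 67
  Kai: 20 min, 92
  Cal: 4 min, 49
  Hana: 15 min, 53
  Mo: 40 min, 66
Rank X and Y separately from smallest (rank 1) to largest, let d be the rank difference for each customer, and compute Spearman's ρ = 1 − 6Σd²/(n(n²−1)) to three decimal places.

0.190

Ranks of variable 1: 8, 7, 4, 6, 3, 1, 2, 5
Ranks of variable 2: 3, 4, 7, 6, 8, 1, 2, 5
d = r₁ − r₂: 5, 3, -3, 0, -5, 0, 0, 0
d²: 25, 9, 9, 0, 25, 0, 0, 0; Σd² = 68
ρ = 1 − 6·68/(8·63) = 1 − 408/504 = 0.190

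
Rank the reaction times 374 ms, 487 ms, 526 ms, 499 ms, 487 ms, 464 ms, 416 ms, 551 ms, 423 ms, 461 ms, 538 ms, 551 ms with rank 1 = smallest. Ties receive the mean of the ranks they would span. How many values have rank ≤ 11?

Sorted (ascending): 374, 416, 423, 461, 464, 487, 487, 499, 526, 538, 551, 551
The 2 values of 487 occupy positions 6–7 → average rank (6+7)/2 = 6.5.
The 2 values of 551 occupy positions 11–12 → average rank (11+12)/2 = 11.5.
Ranks ≤ 11: {1, 2, 3, 4, 5, 6.5, 6.5, 8, 9, 10} → 10 values.

10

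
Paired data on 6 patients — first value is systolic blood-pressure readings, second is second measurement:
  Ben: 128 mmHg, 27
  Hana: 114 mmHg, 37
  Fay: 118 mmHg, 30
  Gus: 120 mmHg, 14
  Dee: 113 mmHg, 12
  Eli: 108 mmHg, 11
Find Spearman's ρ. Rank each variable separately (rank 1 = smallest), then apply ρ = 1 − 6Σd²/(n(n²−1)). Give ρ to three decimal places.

Ranks of variable 1: 6, 3, 4, 5, 2, 1
Ranks of variable 2: 4, 6, 5, 3, 2, 1
d = r₁ − r₂: 2, -3, -1, 2, 0, 0
d²: 4, 9, 1, 4, 0, 0; Σd² = 18
ρ = 1 − 6·18/(6·35) = 1 − 108/210 = 0.486

0.486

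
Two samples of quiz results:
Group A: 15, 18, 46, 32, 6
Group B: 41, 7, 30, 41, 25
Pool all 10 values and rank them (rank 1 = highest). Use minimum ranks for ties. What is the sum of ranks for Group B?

24

Sorted (descending): 46, 41, 41, 32, 30, 25, 18, 15, 7, 6
The 2 values of 41 occupy positions 2–3 → each gets rank 2.
Group B values → pooled ranks: 41→2, 7→9, 30→5, 41→2, 25→6
Rank sum = 2 + 9 + 5 + 2 + 6 = 24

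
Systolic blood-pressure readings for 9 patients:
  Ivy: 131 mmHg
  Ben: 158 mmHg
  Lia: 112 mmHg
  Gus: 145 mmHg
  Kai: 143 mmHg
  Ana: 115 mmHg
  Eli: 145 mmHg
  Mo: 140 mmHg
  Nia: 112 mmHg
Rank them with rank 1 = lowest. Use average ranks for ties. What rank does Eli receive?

7.5

Sorted (ascending): 112, 112, 115, 131, 140, 143, 145, 145, 158
The 2 values of 112 occupy positions 1–2 → average rank (1+2)/2 = 1.5.
The 2 values of 145 occupy positions 7–8 → average rank (7+8)/2 = 7.5.
Eli has value 145 mmHg → rank 7.5.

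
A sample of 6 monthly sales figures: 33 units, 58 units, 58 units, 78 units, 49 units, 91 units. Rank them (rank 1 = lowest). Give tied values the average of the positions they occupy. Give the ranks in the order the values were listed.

1, 3.5, 3.5, 5, 2, 6

Sorted (ascending): 33, 49, 58, 58, 78, 91
The 2 values of 58 occupy positions 3–4 → average rank (3+4)/2 = 3.5.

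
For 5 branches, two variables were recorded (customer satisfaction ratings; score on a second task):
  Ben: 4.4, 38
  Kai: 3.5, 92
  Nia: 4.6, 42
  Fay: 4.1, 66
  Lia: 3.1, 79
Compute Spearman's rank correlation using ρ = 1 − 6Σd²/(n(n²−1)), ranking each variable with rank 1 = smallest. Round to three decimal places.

Ranks of variable 1: 4, 2, 5, 3, 1
Ranks of variable 2: 1, 5, 2, 3, 4
d = r₁ − r₂: 3, -3, 3, 0, -3
d²: 9, 9, 9, 0, 9; Σd² = 36
ρ = 1 − 6·36/(5·24) = 1 − 216/120 = -0.800

-0.800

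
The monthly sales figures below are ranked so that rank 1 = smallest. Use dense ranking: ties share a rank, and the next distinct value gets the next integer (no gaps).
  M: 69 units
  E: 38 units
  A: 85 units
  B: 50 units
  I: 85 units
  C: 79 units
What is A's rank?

5

Sorted (ascending): 38, 50, 69, 79, 85, 85
The 2 values of 85 share dense rank 5.
Remaining distinct values take the next consecutive integers.
A has value 85 units → rank 5.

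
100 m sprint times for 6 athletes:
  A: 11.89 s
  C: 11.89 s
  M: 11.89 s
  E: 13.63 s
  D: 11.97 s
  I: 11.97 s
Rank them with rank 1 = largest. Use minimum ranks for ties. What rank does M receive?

Sorted (descending): 13.63, 11.97, 11.97, 11.89, 11.89, 11.89
The 2 values of 11.97 occupy positions 2–3 → each gets rank 2.
The 3 values of 11.89 occupy positions 4–6 → each gets rank 4.
M has value 11.89 s → rank 4.

4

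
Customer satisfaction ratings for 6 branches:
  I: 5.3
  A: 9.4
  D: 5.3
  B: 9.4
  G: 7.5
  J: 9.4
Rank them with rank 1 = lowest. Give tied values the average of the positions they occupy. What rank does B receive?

Sorted (ascending): 5.3, 5.3, 7.5, 9.4, 9.4, 9.4
The 2 values of 5.3 occupy positions 1–2 → average rank (1+2)/2 = 1.5.
The 3 values of 9.4 occupy positions 4–6 → average rank 5.
B has value 9.4 → rank 5.

5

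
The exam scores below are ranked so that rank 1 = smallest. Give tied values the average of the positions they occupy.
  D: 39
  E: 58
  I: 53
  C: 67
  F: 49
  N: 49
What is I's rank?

4

Sorted (ascending): 39, 49, 49, 53, 58, 67
The 2 values of 49 occupy positions 2–3 → average rank (2+3)/2 = 2.5.
I has value 53 → rank 4.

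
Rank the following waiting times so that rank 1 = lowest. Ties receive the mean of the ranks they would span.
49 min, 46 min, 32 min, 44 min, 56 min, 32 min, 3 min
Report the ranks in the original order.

Sorted (ascending): 3, 32, 32, 44, 46, 49, 56
The 2 values of 32 occupy positions 2–3 → average rank (2+3)/2 = 2.5.

6, 5, 2.5, 4, 7, 2.5, 1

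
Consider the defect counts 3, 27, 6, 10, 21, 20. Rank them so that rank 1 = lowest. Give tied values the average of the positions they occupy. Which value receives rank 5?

Sorted (ascending): 3, 6, 10, 20, 21, 27
No ties — each value takes its position as its rank.
Rank 5 → value 21.

21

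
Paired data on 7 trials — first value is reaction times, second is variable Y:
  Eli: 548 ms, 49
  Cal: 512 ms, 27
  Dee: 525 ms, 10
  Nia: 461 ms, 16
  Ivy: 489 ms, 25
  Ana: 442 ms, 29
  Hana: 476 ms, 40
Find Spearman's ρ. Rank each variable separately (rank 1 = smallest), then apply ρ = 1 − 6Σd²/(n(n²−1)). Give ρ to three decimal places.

0.071

Ranks of variable 1: 7, 5, 6, 2, 4, 1, 3
Ranks of variable 2: 7, 4, 1, 2, 3, 5, 6
d = r₁ − r₂: 0, 1, 5, 0, 1, -4, -3
d²: 0, 1, 25, 0, 1, 16, 9; Σd² = 52
ρ = 1 − 6·52/(7·48) = 1 − 312/336 = 0.071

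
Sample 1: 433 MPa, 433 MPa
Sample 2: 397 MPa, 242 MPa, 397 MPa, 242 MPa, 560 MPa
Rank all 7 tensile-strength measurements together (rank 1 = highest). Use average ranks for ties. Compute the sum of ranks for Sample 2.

23

Sorted (descending): 560, 433, 433, 397, 397, 242, 242
The 2 values of 433 occupy positions 2–3 → average rank (2+3)/2 = 2.5.
The 2 values of 397 occupy positions 4–5 → average rank (4+5)/2 = 4.5.
The 2 values of 242 occupy positions 6–7 → average rank (6+7)/2 = 6.5.
Sample 2 values → pooled ranks: 397→4.5, 242→6.5, 397→4.5, 242→6.5, 560→1
Rank sum = 4.5 + 6.5 + 4.5 + 6.5 + 1 = 23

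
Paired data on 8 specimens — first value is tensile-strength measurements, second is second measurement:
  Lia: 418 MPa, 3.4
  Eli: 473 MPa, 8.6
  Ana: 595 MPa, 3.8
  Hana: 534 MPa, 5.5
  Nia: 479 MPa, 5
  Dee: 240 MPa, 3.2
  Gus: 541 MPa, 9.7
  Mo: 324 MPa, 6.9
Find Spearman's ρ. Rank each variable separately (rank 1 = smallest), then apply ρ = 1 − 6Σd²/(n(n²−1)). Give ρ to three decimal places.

0.357

Ranks of variable 1: 3, 4, 8, 6, 5, 1, 7, 2
Ranks of variable 2: 2, 7, 3, 5, 4, 1, 8, 6
d = r₁ − r₂: 1, -3, 5, 1, 1, 0, -1, -4
d²: 1, 9, 25, 1, 1, 0, 1, 16; Σd² = 54
ρ = 1 − 6·54/(8·63) = 1 − 324/504 = 0.357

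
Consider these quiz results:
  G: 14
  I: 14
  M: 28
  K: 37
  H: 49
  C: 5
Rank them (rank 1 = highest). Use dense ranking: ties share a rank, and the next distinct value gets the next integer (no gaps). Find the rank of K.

Sorted (descending): 49, 37, 28, 14, 14, 5
The 2 values of 14 share dense rank 4.
Remaining distinct values take the next consecutive integers.
K has value 37 → rank 2.

2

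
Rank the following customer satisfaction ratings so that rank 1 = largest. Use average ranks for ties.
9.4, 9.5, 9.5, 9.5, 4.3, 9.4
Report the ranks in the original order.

4.5, 2, 2, 2, 6, 4.5

Sorted (descending): 9.5, 9.5, 9.5, 9.4, 9.4, 4.3
The 3 values of 9.5 occupy positions 1–3 → average rank 2.
The 2 values of 9.4 occupy positions 4–5 → average rank (4+5)/2 = 4.5.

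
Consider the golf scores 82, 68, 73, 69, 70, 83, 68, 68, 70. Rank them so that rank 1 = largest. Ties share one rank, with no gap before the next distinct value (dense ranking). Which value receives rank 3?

Sorted (descending): 83, 82, 73, 70, 70, 69, 68, 68, 68
The 2 values of 70 share dense rank 4.
The 3 values of 68 share dense rank 6.
Remaining distinct values take the next consecutive integers.
Rank 3 → value 73.

73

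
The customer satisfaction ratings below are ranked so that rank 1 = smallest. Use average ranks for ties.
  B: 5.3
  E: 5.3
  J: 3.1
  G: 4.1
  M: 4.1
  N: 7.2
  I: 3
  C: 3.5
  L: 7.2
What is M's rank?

Sorted (ascending): 3, 3.1, 3.5, 4.1, 4.1, 5.3, 5.3, 7.2, 7.2
The 2 values of 4.1 occupy positions 4–5 → average rank (4+5)/2 = 4.5.
The 2 values of 5.3 occupy positions 6–7 → average rank (6+7)/2 = 6.5.
The 2 values of 7.2 occupy positions 8–9 → average rank (8+9)/2 = 8.5.
M has value 4.1 → rank 4.5.

4.5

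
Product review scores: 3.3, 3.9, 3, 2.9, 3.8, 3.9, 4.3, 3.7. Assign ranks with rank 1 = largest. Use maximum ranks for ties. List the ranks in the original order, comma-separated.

Sorted (descending): 4.3, 3.9, 3.9, 3.8, 3.7, 3.3, 3, 2.9
The 2 values of 3.9 occupy positions 2–3 → each gets rank 3.

6, 3, 7, 8, 4, 3, 1, 5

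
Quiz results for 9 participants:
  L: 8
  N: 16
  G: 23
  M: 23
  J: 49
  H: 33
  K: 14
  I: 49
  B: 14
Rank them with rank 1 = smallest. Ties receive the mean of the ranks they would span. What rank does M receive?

Sorted (ascending): 8, 14, 14, 16, 23, 23, 33, 49, 49
The 2 values of 14 occupy positions 2–3 → average rank (2+3)/2 = 2.5.
The 2 values of 23 occupy positions 5–6 → average rank (5+6)/2 = 5.5.
The 2 values of 49 occupy positions 8–9 → average rank (8+9)/2 = 8.5.
M has value 23 → rank 5.5.

5.5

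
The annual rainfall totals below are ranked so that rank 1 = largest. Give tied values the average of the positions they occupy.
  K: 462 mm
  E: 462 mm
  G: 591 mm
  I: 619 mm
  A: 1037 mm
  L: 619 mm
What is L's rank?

2.5

Sorted (descending): 1037, 619, 619, 591, 462, 462
The 2 values of 619 occupy positions 2–3 → average rank (2+3)/2 = 2.5.
The 2 values of 462 occupy positions 5–6 → average rank (5+6)/2 = 5.5.
L has value 619 mm → rank 2.5.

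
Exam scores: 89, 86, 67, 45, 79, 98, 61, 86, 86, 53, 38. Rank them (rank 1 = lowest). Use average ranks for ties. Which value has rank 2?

Sorted (ascending): 38, 45, 53, 61, 67, 79, 86, 86, 86, 89, 98
The 3 values of 86 occupy positions 7–9 → average rank 8.
Rank 2 → value 45.

45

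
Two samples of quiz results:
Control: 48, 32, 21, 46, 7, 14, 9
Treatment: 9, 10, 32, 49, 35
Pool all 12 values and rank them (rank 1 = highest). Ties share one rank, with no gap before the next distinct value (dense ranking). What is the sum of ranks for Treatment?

Sorted (descending): 49, 48, 46, 35, 32, 32, 21, 14, 10, 9, 9, 7
The 2 values of 32 share dense rank 5.
The 2 values of 9 share dense rank 9.
Remaining distinct values take the next consecutive integers.
Treatment values → pooled ranks: 9→9, 10→8, 32→5, 49→1, 35→4
Rank sum = 9 + 8 + 5 + 1 + 4 = 27

27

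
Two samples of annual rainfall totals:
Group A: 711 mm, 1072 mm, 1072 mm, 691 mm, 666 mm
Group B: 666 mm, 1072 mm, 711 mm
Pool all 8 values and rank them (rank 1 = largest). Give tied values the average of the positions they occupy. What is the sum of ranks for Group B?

14

Sorted (descending): 1072, 1072, 1072, 711, 711, 691, 666, 666
The 3 values of 1072 occupy positions 1–3 → average rank 2.
The 2 values of 711 occupy positions 4–5 → average rank (4+5)/2 = 4.5.
The 2 values of 666 occupy positions 7–8 → average rank (7+8)/2 = 7.5.
Group B values → pooled ranks: 666→7.5, 1072→2, 711→4.5
Rank sum = 7.5 + 2 + 4.5 = 14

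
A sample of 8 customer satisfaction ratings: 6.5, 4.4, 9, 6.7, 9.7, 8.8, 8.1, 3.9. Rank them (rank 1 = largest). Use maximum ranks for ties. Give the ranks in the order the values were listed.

Sorted (descending): 9.7, 9, 8.8, 8.1, 6.7, 6.5, 4.4, 3.9
No ties — each value takes its position as its rank.

6, 7, 2, 5, 1, 3, 4, 8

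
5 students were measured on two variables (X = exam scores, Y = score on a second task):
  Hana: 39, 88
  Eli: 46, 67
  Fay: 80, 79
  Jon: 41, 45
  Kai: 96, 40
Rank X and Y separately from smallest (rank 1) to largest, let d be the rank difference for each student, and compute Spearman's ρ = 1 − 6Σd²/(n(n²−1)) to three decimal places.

Ranks of variable 1: 1, 3, 4, 2, 5
Ranks of variable 2: 5, 3, 4, 2, 1
d = r₁ − r₂: -4, 0, 0, 0, 4
d²: 16, 0, 0, 0, 16; Σd² = 32
ρ = 1 − 6·32/(5·24) = 1 − 192/120 = -0.600

-0.600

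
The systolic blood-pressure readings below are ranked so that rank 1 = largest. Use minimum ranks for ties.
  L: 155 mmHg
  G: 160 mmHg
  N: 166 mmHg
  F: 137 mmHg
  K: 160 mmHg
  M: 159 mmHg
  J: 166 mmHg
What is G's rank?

3

Sorted (descending): 166, 166, 160, 160, 159, 155, 137
The 2 values of 166 occupy positions 1–2 → each gets rank 1.
The 2 values of 160 occupy positions 3–4 → each gets rank 3.
G has value 160 mmHg → rank 3.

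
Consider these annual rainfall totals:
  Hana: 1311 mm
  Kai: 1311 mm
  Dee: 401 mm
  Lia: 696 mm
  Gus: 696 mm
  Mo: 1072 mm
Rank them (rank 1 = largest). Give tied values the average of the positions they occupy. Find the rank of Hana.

1.5

Sorted (descending): 1311, 1311, 1072, 696, 696, 401
The 2 values of 1311 occupy positions 1–2 → average rank (1+2)/2 = 1.5.
The 2 values of 696 occupy positions 4–5 → average rank (4+5)/2 = 4.5.
Hana has value 1311 mm → rank 1.5.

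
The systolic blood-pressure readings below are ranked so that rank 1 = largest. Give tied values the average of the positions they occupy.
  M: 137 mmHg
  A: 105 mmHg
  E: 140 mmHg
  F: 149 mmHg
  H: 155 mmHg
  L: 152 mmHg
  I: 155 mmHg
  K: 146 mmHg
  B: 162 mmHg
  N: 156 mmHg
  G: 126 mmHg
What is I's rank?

Sorted (descending): 162, 156, 155, 155, 152, 149, 146, 140, 137, 126, 105
The 2 values of 155 occupy positions 3–4 → average rank (3+4)/2 = 3.5.
I has value 155 mmHg → rank 3.5.

3.5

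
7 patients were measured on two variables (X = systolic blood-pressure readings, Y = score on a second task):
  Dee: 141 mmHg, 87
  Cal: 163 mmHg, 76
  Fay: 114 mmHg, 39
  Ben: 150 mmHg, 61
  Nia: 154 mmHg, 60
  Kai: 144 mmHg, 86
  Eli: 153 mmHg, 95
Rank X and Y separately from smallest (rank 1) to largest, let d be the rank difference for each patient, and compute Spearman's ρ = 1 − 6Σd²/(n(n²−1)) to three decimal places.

Ranks of variable 1: 2, 7, 1, 4, 6, 3, 5
Ranks of variable 2: 6, 4, 1, 3, 2, 5, 7
d = r₁ − r₂: -4, 3, 0, 1, 4, -2, -2
d²: 16, 9, 0, 1, 16, 4, 4; Σd² = 50
ρ = 1 − 6·50/(7·48) = 1 − 300/336 = 0.107

0.107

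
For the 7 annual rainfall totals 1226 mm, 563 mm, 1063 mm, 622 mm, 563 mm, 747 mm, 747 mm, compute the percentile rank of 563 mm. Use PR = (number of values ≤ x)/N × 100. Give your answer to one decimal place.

28.6

N = 7.
Strictly below 563: 0. Equal to 563: 2.
PR = 2/7 × 100 = 28.6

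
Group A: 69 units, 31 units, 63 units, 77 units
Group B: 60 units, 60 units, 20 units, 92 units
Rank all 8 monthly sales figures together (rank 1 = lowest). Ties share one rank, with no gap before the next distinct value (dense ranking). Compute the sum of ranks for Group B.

14

Sorted (ascending): 20, 31, 60, 60, 63, 69, 77, 92
The 2 values of 60 share dense rank 3.
Remaining distinct values take the next consecutive integers.
Group B values → pooled ranks: 60→3, 60→3, 20→1, 92→7
Rank sum = 3 + 3 + 1 + 7 = 14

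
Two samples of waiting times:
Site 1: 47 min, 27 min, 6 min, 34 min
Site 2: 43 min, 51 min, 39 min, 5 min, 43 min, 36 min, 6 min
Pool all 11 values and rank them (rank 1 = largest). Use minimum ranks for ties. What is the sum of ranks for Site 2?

Sorted (descending): 51, 47, 43, 43, 39, 36, 34, 27, 6, 6, 5
The 2 values of 43 occupy positions 3–4 → each gets rank 3.
The 2 values of 6 occupy positions 9–10 → each gets rank 9.
Site 2 values → pooled ranks: 43→3, 51→1, 39→5, 5→11, 43→3, 36→6, 6→9
Rank sum = 3 + 1 + 5 + 11 + 3 + 6 + 9 = 38

38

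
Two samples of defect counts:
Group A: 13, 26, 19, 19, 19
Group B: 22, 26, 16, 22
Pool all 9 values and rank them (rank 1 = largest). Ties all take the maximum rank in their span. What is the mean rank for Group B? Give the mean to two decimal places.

4.50

Sorted (descending): 26, 26, 22, 22, 19, 19, 19, 16, 13
The 2 values of 26 occupy positions 1–2 → each gets rank 2.
The 2 values of 22 occupy positions 3–4 → each gets rank 4.
The 3 values of 19 occupy positions 5–7 → each gets rank 7.
Group B values → pooled ranks: 22→4, 26→2, 16→8, 22→4
Mean rank = (4 + 2 + 8 + 4) / 4 = 4.50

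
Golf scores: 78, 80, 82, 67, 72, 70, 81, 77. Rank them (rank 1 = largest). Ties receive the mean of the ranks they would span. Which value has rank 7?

70

Sorted (descending): 82, 81, 80, 78, 77, 72, 70, 67
No ties — each value takes its position as its rank.
Rank 7 → value 70.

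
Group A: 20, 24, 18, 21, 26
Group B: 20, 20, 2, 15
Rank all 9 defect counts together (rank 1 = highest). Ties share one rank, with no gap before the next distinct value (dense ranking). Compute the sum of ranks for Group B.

Sorted (descending): 26, 24, 21, 20, 20, 20, 18, 15, 2
The 3 values of 20 share dense rank 4.
Remaining distinct values take the next consecutive integers.
Group B values → pooled ranks: 20→4, 20→4, 2→7, 15→6
Rank sum = 4 + 4 + 7 + 6 = 21

21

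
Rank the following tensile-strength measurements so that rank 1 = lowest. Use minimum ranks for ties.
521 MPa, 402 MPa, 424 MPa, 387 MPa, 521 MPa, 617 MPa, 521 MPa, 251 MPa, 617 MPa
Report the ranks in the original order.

Sorted (ascending): 251, 387, 402, 424, 521, 521, 521, 617, 617
The 3 values of 521 occupy positions 5–7 → each gets rank 5.
The 2 values of 617 occupy positions 8–9 → each gets rank 8.

5, 3, 4, 2, 5, 8, 5, 1, 8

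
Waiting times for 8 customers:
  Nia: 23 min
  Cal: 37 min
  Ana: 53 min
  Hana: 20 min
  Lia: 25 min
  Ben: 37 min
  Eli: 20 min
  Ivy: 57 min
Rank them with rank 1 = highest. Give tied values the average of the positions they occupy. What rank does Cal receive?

Sorted (descending): 57, 53, 37, 37, 25, 23, 20, 20
The 2 values of 37 occupy positions 3–4 → average rank (3+4)/2 = 3.5.
The 2 values of 20 occupy positions 7–8 → average rank (7+8)/2 = 7.5.
Cal has value 37 min → rank 3.5.

3.5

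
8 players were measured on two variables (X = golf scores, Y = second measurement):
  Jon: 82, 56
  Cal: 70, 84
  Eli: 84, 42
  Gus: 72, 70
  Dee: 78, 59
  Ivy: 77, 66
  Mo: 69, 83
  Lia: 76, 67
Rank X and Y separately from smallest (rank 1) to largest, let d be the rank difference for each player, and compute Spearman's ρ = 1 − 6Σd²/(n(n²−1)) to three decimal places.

-0.976

Ranks of variable 1: 7, 2, 8, 3, 6, 5, 1, 4
Ranks of variable 2: 2, 8, 1, 6, 3, 4, 7, 5
d = r₁ − r₂: 5, -6, 7, -3, 3, 1, -6, -1
d²: 25, 36, 49, 9, 9, 1, 36, 1; Σd² = 166
ρ = 1 − 6·166/(8·63) = 1 − 996/504 = -0.976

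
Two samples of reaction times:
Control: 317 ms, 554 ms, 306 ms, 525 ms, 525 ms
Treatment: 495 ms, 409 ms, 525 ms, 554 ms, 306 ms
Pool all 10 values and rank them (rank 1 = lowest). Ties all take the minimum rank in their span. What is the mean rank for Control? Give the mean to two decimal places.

Sorted (ascending): 306, 306, 317, 409, 495, 525, 525, 525, 554, 554
The 2 values of 306 occupy positions 1–2 → each gets rank 1.
The 3 values of 525 occupy positions 6–8 → each gets rank 6.
The 2 values of 554 occupy positions 9–10 → each gets rank 9.
Control values → pooled ranks: 317→3, 554→9, 306→1, 525→6, 525→6
Mean rank = (3 + 9 + 1 + 6 + 6) / 5 = 5.00

5.00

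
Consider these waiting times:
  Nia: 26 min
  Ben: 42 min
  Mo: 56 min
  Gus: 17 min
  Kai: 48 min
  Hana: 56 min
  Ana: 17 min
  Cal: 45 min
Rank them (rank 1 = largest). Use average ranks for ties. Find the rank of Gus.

7.5

Sorted (descending): 56, 56, 48, 45, 42, 26, 17, 17
The 2 values of 56 occupy positions 1–2 → average rank (1+2)/2 = 1.5.
The 2 values of 17 occupy positions 7–8 → average rank (7+8)/2 = 7.5.
Gus has value 17 min → rank 7.5.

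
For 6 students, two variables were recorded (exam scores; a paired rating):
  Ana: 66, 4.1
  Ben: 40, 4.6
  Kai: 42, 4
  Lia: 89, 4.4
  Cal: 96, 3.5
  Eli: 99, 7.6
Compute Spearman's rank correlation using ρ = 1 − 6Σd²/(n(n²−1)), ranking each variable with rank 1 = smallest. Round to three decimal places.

0.086

Ranks of variable 1: 3, 1, 2, 4, 5, 6
Ranks of variable 2: 3, 5, 2, 4, 1, 6
d = r₁ − r₂: 0, -4, 0, 0, 4, 0
d²: 0, 16, 0, 0, 16, 0; Σd² = 32
ρ = 1 − 6·32/(6·35) = 1 − 192/210 = 0.086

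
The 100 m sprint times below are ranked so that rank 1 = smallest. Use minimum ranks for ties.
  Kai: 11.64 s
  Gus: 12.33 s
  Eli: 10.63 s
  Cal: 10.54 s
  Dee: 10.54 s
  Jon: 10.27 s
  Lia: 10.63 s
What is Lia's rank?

4

Sorted (ascending): 10.27, 10.54, 10.54, 10.63, 10.63, 11.64, 12.33
The 2 values of 10.54 occupy positions 2–3 → each gets rank 2.
The 2 values of 10.63 occupy positions 4–5 → each gets rank 4.
Lia has value 10.63 s → rank 4.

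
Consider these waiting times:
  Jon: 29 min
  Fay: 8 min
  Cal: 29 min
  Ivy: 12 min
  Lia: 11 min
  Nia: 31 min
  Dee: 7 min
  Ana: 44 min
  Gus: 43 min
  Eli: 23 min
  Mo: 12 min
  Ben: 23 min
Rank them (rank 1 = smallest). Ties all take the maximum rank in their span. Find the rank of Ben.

Sorted (ascending): 7, 8, 11, 12, 12, 23, 23, 29, 29, 31, 43, 44
The 2 values of 12 occupy positions 4–5 → each gets rank 5.
The 2 values of 23 occupy positions 6–7 → each gets rank 7.
The 2 values of 29 occupy positions 8–9 → each gets rank 9.
Ben has value 23 min → rank 7.

7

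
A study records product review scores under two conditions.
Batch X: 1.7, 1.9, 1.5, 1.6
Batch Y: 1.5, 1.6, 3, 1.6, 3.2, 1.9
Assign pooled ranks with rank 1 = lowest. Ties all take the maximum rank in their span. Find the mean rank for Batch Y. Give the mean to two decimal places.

Sorted (ascending): 1.5, 1.5, 1.6, 1.6, 1.6, 1.7, 1.9, 1.9, 3, 3.2
The 2 values of 1.5 occupy positions 1–2 → each gets rank 2.
The 3 values of 1.6 occupy positions 3–5 → each gets rank 5.
The 2 values of 1.9 occupy positions 7–8 → each gets rank 8.
Batch Y values → pooled ranks: 1.5→2, 1.6→5, 3→9, 1.6→5, 3.2→10, 1.9→8
Mean rank = (2 + 5 + 9 + 5 + 10 + 8) / 6 = 6.50

6.50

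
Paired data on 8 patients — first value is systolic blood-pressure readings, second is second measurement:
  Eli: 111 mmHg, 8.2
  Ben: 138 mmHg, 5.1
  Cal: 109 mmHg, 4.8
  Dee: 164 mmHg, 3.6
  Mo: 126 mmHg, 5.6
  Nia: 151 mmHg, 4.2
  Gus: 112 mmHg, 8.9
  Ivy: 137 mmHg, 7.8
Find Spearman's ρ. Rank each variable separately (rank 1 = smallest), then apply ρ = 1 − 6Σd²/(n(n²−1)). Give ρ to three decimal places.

-0.595

Ranks of variable 1: 2, 6, 1, 8, 4, 7, 3, 5
Ranks of variable 2: 7, 4, 3, 1, 5, 2, 8, 6
d = r₁ − r₂: -5, 2, -2, 7, -1, 5, -5, -1
d²: 25, 4, 4, 49, 1, 25, 25, 1; Σd² = 134
ρ = 1 − 6·134/(8·63) = 1 − 804/504 = -0.595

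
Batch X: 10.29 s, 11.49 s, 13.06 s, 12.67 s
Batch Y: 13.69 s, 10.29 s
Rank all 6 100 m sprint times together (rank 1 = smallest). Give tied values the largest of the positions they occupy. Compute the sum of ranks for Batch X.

14

Sorted (ascending): 10.29, 10.29, 11.49, 12.67, 13.06, 13.69
The 2 values of 10.29 occupy positions 1–2 → each gets rank 2.
Batch X values → pooled ranks: 10.29→2, 11.49→3, 13.06→5, 12.67→4
Rank sum = 2 + 3 + 5 + 4 = 14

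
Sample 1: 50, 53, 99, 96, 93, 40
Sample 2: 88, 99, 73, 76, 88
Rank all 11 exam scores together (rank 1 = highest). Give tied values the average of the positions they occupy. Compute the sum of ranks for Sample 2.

Sorted (descending): 99, 99, 96, 93, 88, 88, 76, 73, 53, 50, 40
The 2 values of 99 occupy positions 1–2 → average rank (1+2)/2 = 1.5.
The 2 values of 88 occupy positions 5–6 → average rank (5+6)/2 = 5.5.
Sample 2 values → pooled ranks: 88→5.5, 99→1.5, 73→8, 76→7, 88→5.5
Rank sum = 5.5 + 1.5 + 8 + 7 + 5.5 = 27.5

27.5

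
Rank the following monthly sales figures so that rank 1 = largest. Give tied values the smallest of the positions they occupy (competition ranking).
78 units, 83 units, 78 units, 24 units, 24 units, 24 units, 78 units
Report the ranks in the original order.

2, 1, 2, 5, 5, 5, 2

Sorted (descending): 83, 78, 78, 78, 24, 24, 24
The 3 values of 78 occupy positions 2–4 → each gets rank 2.
The 3 values of 24 occupy positions 5–7 → each gets rank 5.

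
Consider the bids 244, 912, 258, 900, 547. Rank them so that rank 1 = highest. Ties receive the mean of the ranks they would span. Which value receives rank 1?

Sorted (descending): 912, 900, 547, 258, 244
No ties — each value takes its position as its rank.
Rank 1 → value 912.

912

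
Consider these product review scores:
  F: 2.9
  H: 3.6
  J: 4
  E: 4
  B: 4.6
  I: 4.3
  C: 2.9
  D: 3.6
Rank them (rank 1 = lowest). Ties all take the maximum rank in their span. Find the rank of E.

Sorted (ascending): 2.9, 2.9, 3.6, 3.6, 4, 4, 4.3, 4.6
The 2 values of 2.9 occupy positions 1–2 → each gets rank 2.
The 2 values of 3.6 occupy positions 3–4 → each gets rank 4.
The 2 values of 4 occupy positions 5–6 → each gets rank 6.
E has value 4 → rank 6.

6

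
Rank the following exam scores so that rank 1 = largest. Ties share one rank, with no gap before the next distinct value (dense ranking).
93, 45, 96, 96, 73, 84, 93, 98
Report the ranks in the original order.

3, 6, 2, 2, 5, 4, 3, 1

Sorted (descending): 98, 96, 96, 93, 93, 84, 73, 45
The 2 values of 96 share dense rank 2.
The 2 values of 93 share dense rank 3.
Remaining distinct values take the next consecutive integers.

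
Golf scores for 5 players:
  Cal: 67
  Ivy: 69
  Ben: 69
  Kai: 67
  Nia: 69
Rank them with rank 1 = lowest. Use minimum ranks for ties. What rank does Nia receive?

Sorted (ascending): 67, 67, 69, 69, 69
The 2 values of 67 occupy positions 1–2 → each gets rank 1.
The 3 values of 69 occupy positions 3–5 → each gets rank 3.
Nia has value 69 → rank 3.

3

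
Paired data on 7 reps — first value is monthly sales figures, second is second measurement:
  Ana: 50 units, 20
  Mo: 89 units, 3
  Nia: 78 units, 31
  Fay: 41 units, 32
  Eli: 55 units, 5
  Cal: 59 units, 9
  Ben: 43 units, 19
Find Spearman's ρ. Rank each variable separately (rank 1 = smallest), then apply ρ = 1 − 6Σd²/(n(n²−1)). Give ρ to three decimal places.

-0.571

Ranks of variable 1: 3, 7, 6, 1, 4, 5, 2
Ranks of variable 2: 5, 1, 6, 7, 2, 3, 4
d = r₁ − r₂: -2, 6, 0, -6, 2, 2, -2
d²: 4, 36, 0, 36, 4, 4, 4; Σd² = 88
ρ = 1 − 6·88/(7·48) = 1 − 528/336 = -0.571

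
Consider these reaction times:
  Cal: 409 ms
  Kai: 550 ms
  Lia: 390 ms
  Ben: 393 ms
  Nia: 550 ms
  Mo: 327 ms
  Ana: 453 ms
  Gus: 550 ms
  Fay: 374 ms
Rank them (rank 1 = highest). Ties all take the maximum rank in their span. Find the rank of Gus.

Sorted (descending): 550, 550, 550, 453, 409, 393, 390, 374, 327
The 3 values of 550 occupy positions 1–3 → each gets rank 3.
Gus has value 550 ms → rank 3.

3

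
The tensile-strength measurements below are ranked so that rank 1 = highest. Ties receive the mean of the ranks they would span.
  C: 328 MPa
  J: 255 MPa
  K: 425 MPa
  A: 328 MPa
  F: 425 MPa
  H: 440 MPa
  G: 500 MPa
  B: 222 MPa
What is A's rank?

Sorted (descending): 500, 440, 425, 425, 328, 328, 255, 222
The 2 values of 425 occupy positions 3–4 → average rank (3+4)/2 = 3.5.
The 2 values of 328 occupy positions 5–6 → average rank (5+6)/2 = 5.5.
A has value 328 MPa → rank 5.5.

5.5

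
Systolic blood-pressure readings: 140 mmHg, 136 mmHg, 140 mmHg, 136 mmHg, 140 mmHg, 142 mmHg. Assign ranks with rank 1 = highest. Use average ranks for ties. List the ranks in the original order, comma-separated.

3, 5.5, 3, 5.5, 3, 1

Sorted (descending): 142, 140, 140, 140, 136, 136
The 3 values of 140 occupy positions 2–4 → average rank 3.
The 2 values of 136 occupy positions 5–6 → average rank (5+6)/2 = 5.5.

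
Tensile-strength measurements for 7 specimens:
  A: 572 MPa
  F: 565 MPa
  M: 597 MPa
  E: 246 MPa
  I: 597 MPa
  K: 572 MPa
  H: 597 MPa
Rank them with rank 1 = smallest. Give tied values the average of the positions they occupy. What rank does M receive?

Sorted (ascending): 246, 565, 572, 572, 597, 597, 597
The 2 values of 572 occupy positions 3–4 → average rank (3+4)/2 = 3.5.
The 3 values of 597 occupy positions 5–7 → average rank 6.
M has value 597 MPa → rank 6.

6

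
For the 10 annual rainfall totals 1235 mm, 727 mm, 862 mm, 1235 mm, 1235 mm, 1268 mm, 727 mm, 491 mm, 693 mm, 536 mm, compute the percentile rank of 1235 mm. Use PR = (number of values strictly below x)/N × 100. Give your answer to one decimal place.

N = 10.
Strictly below 1235: 6. Equal to 1235: 3.
PR = 6/10 × 100 = 60.0

60.0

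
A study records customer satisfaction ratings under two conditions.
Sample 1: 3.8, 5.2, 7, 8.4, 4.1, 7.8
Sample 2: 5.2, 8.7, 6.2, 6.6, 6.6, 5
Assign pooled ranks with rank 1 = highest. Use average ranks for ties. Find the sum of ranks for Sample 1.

40.5

Sorted (descending): 8.7, 8.4, 7.8, 7, 6.6, 6.6, 6.2, 5.2, 5.2, 5, 4.1, 3.8
The 2 values of 6.6 occupy positions 5–6 → average rank (5+6)/2 = 5.5.
The 2 values of 5.2 occupy positions 8–9 → average rank (8+9)/2 = 8.5.
Sample 1 values → pooled ranks: 3.8→12, 5.2→8.5, 7→4, 8.4→2, 4.1→11, 7.8→3
Rank sum = 12 + 8.5 + 4 + 2 + 11 + 3 = 40.5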